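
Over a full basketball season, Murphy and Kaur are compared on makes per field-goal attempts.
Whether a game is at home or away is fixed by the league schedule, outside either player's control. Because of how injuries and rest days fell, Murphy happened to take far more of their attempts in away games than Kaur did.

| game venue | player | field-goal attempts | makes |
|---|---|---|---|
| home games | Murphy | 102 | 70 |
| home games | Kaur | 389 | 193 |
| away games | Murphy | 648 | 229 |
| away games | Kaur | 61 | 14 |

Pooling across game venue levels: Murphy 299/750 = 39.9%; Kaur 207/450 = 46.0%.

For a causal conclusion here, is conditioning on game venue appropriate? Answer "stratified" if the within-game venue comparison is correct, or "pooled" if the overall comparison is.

Game venue is set before the player has any effect — it is not caused by the player — and it independently drives the outcome. That makes it a confounder, so the causal comparison is within game venue levels.
Within each level — home games: 68.6% vs 49.6%; away games: 35.3% vs 23.0% — Murphy is higher every time.

stratified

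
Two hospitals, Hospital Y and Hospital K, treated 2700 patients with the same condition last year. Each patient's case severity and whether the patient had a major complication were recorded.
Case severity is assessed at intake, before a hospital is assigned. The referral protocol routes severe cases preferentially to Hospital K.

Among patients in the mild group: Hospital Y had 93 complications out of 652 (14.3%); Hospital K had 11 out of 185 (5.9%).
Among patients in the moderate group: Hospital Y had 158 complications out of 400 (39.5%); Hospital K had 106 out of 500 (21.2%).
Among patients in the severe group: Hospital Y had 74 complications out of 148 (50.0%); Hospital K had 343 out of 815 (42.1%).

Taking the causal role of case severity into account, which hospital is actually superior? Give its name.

Hospital K

Within every case severity level Hospital K has the lower rate, yet pooled Hospital Y does — Simpson's reversal.
The imbalance in case severity arose from how patients were allocated, not from anything the hospital did; and case severity independently affects the outcome. The pooled gap is confounded — condition on case severity.
Within each level — mild: 14.3% vs 5.9%; moderate: 39.5% vs 21.2%; severe: 50.0% vs 42.1% — Hospital K is lower every time.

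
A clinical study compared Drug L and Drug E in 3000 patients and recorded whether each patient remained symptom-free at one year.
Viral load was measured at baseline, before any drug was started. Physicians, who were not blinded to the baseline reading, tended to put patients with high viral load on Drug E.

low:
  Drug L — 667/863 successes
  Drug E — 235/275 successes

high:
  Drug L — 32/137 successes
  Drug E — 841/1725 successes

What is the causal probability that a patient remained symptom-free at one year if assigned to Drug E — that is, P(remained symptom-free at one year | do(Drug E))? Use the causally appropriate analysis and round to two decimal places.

Viral load differs across drugs for reasons unrelated to any effect of the drug itself, and it separately predicts the outcome — a classic confounder. We must compare within viral load levels.
Standardising Drug E to the population viral load mix: 0.379·235/275 + 0.621·841/1725 = 0.627.

0.63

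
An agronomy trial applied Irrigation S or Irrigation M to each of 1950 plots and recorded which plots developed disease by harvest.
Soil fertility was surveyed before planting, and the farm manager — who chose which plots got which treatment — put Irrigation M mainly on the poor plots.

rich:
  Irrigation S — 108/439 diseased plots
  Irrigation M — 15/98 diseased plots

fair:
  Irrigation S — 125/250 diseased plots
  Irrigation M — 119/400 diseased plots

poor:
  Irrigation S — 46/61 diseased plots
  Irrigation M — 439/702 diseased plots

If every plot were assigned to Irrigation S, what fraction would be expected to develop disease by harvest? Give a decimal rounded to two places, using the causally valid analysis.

The imbalance in soil fertility arose from how plots were allocated, not from anything the irrigation did; and soil fertility independently affects the outcome. The pooled gap is confounded — condition on soil fertility.
Standardising Irrigation S to the population soil fertility mix: 0.275·108/439 + 0.333·125/250 + 0.391·46/61 = 0.529.

0.53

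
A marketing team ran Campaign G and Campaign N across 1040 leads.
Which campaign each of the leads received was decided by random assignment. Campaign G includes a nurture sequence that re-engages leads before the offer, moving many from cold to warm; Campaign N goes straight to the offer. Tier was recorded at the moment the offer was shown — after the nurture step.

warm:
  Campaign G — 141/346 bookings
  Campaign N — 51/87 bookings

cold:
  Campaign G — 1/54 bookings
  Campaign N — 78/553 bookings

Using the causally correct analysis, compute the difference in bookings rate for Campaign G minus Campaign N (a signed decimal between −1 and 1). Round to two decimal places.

+0.15

Engagement tier is downstream of the campaign. One should not condition on a consequence of treatment, so the overall rates are the right comparison.
The causal difference is the pooled difference: 0.355 − 0.202 = +0.153.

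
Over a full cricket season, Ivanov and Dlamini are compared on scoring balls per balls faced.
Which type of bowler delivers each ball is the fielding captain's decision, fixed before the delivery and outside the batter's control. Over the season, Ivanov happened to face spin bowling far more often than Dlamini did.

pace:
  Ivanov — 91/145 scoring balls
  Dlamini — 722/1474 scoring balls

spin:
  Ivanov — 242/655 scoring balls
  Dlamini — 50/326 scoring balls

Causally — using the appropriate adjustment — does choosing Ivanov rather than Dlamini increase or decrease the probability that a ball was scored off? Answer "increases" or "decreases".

increases

Bowling type is set before the player has any effect — it is not caused by the player — and it independently drives the outcome. That makes it a confounder, so the causal comparison is within bowling type levels.
Within each level — pace: 62.8% vs 49.0%; spin: 36.9% vs 15.3% — Ivanov is higher every time.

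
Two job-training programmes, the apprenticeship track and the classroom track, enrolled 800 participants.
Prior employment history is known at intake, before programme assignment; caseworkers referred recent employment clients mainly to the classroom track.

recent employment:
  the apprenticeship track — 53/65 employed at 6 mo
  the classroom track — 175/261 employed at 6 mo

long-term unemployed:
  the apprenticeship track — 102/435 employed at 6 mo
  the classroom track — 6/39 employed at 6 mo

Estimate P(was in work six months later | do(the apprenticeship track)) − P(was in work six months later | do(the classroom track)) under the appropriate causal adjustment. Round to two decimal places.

+0.11

Here prior employment history is a common cause — it drives both which programme a case falls under and the outcome. The crude comparison mixes populations; the stratum-specific rates are the causally relevant ones.
Adjusting over the population distribution of prior employment history: 0.407·(0.815−0.670) + 0.593·(0.234−0.154) = +0.107.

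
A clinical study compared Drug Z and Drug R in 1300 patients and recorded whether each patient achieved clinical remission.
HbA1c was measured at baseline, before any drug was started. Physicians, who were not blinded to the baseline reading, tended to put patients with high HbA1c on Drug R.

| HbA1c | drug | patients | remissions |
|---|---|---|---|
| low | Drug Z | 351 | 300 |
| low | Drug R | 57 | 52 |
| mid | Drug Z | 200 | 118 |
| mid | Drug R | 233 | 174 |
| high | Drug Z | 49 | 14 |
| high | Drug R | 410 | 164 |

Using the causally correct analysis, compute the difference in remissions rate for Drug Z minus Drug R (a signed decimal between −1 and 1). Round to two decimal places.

-0.11

Within every HbA1c level Drug R has the higher rate, yet pooled Drug Z does — Simpson's reversal.
HbA1c differs across drugs for reasons unrelated to any effect of the drug itself, and it separately predicts the outcome — a classic confounder. We must compare within HbA1c levels.
Adjusting over the population distribution of HbA1c: 0.314·(0.855−0.912) + 0.333·(0.590−0.747) + 0.353·(0.286−0.400) = -0.111.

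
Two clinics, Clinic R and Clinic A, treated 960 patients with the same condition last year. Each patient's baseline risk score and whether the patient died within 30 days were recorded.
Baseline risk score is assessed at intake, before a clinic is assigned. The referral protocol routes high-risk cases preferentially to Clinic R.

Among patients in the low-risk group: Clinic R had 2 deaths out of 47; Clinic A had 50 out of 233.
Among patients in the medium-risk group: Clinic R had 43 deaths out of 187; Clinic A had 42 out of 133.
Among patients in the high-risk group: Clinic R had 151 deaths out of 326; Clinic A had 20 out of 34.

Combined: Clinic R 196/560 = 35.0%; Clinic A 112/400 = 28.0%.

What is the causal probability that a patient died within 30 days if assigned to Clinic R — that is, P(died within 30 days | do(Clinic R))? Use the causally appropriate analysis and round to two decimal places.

Clinic R is lower inside every baseline risk score stratum but Clinic A is lower in aggregate. Whether to stratify depends on how baseline risk score relates to the clinic.
Baseline risk score is set before the clinic has any effect — it is not caused by the clinic — and it independently drives the outcome. That makes it a confounder, so the causal comparison is within baseline risk score levels.
Standardising Clinic R to the population baseline risk score mix: 0.292·2/47 + 0.333·43/187 + 0.375·151/326 = 0.263.

0.26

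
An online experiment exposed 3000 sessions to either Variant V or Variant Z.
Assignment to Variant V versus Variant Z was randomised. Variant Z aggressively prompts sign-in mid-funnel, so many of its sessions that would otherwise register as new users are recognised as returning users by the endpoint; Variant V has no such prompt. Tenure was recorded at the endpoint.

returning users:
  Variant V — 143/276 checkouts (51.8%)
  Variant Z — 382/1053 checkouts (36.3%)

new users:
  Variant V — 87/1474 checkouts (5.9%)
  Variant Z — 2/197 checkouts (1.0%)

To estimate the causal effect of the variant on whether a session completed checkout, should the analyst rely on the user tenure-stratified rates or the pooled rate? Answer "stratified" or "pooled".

pooled

User tenure is recorded after the variant and is itself shifted by it — it sits on the causal path from variant to outcome. Conditioning on a mediator would strip out part of the effect we want; the pooled comparison gives the total causal effect.
Pooled: Variant V 13.1% vs Variant Z 30.7%; Variant Z is higher overall.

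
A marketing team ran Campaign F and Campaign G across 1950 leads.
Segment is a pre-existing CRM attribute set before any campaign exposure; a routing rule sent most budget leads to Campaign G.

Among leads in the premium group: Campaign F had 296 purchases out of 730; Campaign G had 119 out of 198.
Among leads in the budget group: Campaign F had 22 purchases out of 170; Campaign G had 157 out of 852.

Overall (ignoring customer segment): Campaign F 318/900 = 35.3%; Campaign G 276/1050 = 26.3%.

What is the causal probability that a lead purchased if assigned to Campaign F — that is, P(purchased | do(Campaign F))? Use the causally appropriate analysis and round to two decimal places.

0.26

The customer segment-specific comparison favours Campaign G throughout, but the pooled figures favour Campaign F. The question is whether to condition on customer segment.
Customer segment differs across campaigns for reasons unrelated to any effect of the campaign itself, and it separately predicts the outcome — a classic confounder. We must compare within customer segment levels.
Standardising Campaign F to the population customer segment mix: 0.476·296/730 + 0.524·22/170 = 0.261.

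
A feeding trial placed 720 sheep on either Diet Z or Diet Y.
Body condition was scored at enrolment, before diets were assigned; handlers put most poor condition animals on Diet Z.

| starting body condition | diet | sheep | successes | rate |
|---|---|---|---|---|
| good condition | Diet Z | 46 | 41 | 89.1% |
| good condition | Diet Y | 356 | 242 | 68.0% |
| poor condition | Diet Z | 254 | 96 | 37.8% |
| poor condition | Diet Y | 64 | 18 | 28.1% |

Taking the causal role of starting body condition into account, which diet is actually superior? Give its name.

Diet Z

Starting body condition differs across diets for reasons unrelated to any effect of the diet itself, and it separately predicts the outcome — a classic confounder. We must compare within starting body condition levels.
Within each level — good condition: 89.1% vs 68.0%; poor condition: 37.8% vs 28.1% — Diet Z is higher every time.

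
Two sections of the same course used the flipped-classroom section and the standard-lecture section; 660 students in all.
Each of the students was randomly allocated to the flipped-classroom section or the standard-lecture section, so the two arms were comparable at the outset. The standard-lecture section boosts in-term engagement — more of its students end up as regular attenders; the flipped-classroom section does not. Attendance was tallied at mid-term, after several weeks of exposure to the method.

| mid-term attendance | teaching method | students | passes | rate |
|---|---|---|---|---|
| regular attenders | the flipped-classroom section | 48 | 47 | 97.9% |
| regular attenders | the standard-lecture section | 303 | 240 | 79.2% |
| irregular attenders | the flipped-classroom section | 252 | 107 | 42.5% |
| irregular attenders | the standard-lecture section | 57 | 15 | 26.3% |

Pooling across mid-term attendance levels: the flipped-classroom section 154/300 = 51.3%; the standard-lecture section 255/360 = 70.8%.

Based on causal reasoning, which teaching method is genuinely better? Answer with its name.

Mid-term attendance here is a post-treatment variable shaped by the teaching method; conditioning on it would introduce bias rather than remove it. The overall comparison is the causal one.
Pooled: the flipped-classroom section 51.3% vs the standard-lecture section 70.8%; the standard-lecture section is higher overall.

the standard-lecture section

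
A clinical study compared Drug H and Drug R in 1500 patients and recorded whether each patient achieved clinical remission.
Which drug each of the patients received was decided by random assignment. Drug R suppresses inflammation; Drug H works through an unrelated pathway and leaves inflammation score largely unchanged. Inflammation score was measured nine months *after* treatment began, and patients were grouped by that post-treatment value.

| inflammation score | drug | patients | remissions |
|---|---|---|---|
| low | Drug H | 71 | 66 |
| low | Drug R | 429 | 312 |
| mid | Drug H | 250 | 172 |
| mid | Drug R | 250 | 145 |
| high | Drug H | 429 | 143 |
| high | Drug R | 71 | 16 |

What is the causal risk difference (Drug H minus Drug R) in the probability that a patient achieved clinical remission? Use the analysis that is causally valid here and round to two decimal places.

Inflammation score is downstream of the drug. One should not condition on a consequence of treatment, so the overall rates are the right comparison.
The causal difference is the pooled difference: 0.508 − 0.631 = -0.123.

-0.12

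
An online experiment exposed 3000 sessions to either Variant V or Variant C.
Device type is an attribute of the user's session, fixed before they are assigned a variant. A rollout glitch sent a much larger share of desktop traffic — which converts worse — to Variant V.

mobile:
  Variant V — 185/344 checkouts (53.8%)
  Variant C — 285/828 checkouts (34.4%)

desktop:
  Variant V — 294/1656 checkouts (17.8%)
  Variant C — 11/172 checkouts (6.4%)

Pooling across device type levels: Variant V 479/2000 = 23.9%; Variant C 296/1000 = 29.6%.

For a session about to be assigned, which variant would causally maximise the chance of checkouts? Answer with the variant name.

Variant V is higher inside every device type stratum but Variant C is higher in aggregate. Whether to stratify depends on how device type relates to the variant.
The imbalance in device type arose from how sessions were allocated, not from anything the variant did; and device type independently affects the outcome. The pooled gap is confounded — condition on device type.
Within each level — mobile: 53.8% vs 34.4%; desktop: 17.8% vs 6.4% — Variant V is higher every time.

Variant V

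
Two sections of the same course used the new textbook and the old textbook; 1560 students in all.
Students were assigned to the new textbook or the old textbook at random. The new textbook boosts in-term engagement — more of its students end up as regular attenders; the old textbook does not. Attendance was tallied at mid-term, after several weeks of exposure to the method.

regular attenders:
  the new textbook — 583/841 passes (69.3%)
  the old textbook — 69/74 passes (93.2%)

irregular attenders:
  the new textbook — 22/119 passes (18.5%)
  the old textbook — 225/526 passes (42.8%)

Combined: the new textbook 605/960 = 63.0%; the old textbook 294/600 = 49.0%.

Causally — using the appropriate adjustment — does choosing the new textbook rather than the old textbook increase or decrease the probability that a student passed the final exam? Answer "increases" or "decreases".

increases

The mid-term attendance-specific comparison favours the old textbook throughout, but the pooled figures favour the new textbook. The question is whether to condition on mid-term attendance.
Mid-term attendance lies on the pathway teaching method → mid-term attendance → outcome, so adjusting for it blocks the indirect effect. For the total causal effect of teaching method, use the unadjusted pooled rates.
Pooled: the new textbook 63.0% vs the old textbook 49.0%; the new textbook is higher overall.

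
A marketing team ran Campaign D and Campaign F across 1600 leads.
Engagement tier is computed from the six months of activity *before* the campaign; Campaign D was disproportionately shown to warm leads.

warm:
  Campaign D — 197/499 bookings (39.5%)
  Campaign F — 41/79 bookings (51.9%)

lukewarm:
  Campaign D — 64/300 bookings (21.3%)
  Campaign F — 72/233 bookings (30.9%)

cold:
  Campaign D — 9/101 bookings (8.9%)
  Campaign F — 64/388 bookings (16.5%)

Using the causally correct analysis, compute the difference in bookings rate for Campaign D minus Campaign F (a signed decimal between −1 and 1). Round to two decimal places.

Engagement tier is set before the campaign has any effect — it is not caused by the campaign — and it independently drives the outcome. That makes it a confounder, so the causal comparison is within engagement tier levels.
Adjusting over the population distribution of engagement tier: 0.361·(0.395−0.519) + 0.333·(0.213−0.309) + 0.306·(0.089−0.165) = -0.100.

-0.10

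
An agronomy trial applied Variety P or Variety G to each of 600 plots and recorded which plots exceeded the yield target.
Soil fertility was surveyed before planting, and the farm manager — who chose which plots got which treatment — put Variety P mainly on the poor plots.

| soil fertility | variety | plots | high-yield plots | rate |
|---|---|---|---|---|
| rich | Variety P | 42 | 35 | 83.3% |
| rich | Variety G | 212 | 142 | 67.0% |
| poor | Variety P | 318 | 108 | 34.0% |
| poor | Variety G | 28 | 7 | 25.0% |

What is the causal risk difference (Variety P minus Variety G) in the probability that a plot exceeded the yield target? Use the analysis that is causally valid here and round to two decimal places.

Soil fertility satisfies the back-door criterion: it is not a descendant of the variety, and it blocks the spurious path from variety to outcome. Adjusting for it (i.e., using the within-soil fertility rates) gives the causal effect.
Adjusting over the population distribution of soil fertility: 0.423·(0.833−0.670) + 0.577·(0.340−0.250) = +0.121.

+0.12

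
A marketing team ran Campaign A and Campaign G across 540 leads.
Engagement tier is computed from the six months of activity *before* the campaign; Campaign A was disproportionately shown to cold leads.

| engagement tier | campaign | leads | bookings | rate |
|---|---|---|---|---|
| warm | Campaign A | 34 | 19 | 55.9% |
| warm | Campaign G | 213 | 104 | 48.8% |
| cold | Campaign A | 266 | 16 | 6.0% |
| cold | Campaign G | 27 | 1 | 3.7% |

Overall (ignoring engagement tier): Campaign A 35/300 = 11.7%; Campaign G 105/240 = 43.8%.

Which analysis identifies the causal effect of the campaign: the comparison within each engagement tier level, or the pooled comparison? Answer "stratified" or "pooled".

stratified

Engagement tier satisfies the back-door criterion: it is not a descendant of the campaign, and it blocks the spurious path from campaign to outcome. Adjusting for it (i.e., using the within-engagement tier rates) gives the causal effect.
Within each level — warm: 55.9% vs 48.8%; cold: 6.0% vs 3.7% — Campaign A is higher every time.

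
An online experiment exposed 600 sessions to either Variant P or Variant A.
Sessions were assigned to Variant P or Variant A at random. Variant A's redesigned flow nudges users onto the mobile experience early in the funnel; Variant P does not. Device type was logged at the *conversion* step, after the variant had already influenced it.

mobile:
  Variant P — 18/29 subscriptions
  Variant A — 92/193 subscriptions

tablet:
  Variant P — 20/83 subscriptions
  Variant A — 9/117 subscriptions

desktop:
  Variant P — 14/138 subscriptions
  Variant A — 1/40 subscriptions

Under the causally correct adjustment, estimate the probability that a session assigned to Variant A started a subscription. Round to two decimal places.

The device type-specific comparison favours Variant P throughout, but the pooled figures favour Variant A. The question is whether to condition on device type.
Device type here is a post-treatment variable shaped by the variant; conditioning on it would introduce bias rather than remove it. The overall comparison is the causal one.
So P(outcome | do(Variant A)) is just the pooled rate for Variant A: 102/350 = 0.291.

0.29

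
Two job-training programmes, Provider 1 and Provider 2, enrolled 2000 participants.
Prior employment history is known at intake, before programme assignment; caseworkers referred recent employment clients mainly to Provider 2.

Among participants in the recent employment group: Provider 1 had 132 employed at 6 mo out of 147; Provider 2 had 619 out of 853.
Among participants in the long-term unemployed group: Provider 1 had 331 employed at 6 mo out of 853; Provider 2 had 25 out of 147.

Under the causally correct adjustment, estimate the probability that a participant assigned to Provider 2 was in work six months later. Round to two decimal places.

0.45

Provider 1 is higher inside every prior employment history stratum but Provider 2 is higher in aggregate. Whether to stratify depends on how prior employment history relates to the programme.
Since prior employment history is a pre-existing factor (not a product of the programme) and it affects the outcome on its own, it is a confounder. The stratified rates, not the pooled rate, identify the causal effect.
Standardising Provider 2 to the population prior employment history mix: 0.500·619/853 + 0.500·25/147 = 0.448.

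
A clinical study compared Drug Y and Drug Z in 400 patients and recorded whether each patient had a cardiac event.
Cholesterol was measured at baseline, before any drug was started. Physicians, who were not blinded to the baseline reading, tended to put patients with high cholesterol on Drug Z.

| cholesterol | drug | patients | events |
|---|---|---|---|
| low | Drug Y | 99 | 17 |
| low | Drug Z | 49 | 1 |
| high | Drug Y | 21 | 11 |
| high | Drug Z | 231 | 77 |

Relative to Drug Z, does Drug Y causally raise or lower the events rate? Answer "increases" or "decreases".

increases

Since cholesterol is a pre-existing factor (not a product of the drug) and it affects the outcome on its own, it is a confounder. The stratified rates, not the pooled rate, identify the causal effect.
Within each level — low: 17.2% vs 2.0%; high: 52.4% vs 33.3% — Drug Z is lower every time.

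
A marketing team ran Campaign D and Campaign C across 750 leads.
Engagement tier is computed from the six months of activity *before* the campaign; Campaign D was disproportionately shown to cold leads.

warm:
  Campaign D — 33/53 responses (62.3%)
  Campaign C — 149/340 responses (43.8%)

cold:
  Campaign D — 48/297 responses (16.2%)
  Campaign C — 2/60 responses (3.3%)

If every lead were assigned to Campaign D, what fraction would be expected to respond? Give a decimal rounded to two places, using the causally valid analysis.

Engagement tier differs across campaigns for reasons unrelated to any effect of the campaign itself, and it separately predicts the outcome — a classic confounder. We must compare within engagement tier levels.
Standardising Campaign D to the population engagement tier mix: 0.524·33/53 + 0.476·48/297 = 0.403.

0.40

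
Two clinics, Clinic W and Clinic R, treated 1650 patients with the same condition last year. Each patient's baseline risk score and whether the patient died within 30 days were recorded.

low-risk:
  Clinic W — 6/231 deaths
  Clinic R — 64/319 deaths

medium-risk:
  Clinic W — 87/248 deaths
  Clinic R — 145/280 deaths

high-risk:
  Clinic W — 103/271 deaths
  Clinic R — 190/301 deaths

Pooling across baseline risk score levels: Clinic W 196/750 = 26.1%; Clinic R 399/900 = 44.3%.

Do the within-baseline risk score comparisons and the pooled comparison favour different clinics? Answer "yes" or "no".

Within each baseline risk score level (low-risk 2.6% vs 20.1%; medium-risk 35.1% vs 51.8%; high-risk 38.0% vs 63.1%), Clinic W has the lower rate every time. Pooled: 26.1% vs 44.3% — Clinic W has the lower rate overall. They agree.

no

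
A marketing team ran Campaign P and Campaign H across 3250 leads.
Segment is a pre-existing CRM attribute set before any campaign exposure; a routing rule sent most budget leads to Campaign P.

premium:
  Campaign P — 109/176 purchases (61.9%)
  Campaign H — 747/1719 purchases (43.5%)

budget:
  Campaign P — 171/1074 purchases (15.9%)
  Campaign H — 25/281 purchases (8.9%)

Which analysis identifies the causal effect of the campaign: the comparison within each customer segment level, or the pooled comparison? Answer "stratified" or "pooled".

stratified

The stratified and pooled comparisons disagree (Campaign P wins within each customer segment; Campaign H wins overall), so the answer turns on the causal role of customer segment.
Customer segment is set before the campaign has any effect — it is not caused by the campaign — and it independently drives the outcome. That makes it a confounder, so the causal comparison is within customer segment levels.
Within each level — premium: 61.9% vs 43.5%; budget: 15.9% vs 8.9% — Campaign P is higher every time.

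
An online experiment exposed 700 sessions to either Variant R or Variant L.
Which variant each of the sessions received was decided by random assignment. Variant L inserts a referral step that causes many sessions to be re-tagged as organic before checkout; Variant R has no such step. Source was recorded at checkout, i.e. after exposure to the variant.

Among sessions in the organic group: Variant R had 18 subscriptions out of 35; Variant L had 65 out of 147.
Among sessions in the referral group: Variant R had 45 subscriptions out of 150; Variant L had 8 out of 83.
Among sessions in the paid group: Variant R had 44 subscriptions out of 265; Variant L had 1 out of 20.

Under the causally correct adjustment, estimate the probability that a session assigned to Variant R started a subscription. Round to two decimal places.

The traffic source-specific comparison favours Variant R throughout, but the pooled figures favour Variant L. The question is whether to condition on traffic source.
Because the variant influences traffic source, traffic source is a post-treatment mediator, not a confounder. Stratifying on it would bias the estimate; the causal effect is the crude pooled difference.
So P(outcome | do(Variant R)) is just the pooled rate for Variant R: 107/450 = 0.238.

0.24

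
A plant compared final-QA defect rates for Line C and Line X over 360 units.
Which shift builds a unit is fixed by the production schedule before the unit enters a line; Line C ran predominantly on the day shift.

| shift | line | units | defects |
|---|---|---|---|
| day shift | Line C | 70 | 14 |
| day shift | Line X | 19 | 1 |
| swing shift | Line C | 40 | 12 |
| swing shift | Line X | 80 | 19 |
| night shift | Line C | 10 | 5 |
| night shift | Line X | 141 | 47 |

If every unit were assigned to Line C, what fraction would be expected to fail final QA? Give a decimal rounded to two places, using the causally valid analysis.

Shift is set before the line has any effect — it is not caused by the line — and it independently drives the outcome. That makes it a confounder, so the causal comparison is within shift levels.
Standardising Line C to the population shift mix: 0.247·14/70 + 0.333·12/40 + 0.419·5/10 = 0.359.

0.36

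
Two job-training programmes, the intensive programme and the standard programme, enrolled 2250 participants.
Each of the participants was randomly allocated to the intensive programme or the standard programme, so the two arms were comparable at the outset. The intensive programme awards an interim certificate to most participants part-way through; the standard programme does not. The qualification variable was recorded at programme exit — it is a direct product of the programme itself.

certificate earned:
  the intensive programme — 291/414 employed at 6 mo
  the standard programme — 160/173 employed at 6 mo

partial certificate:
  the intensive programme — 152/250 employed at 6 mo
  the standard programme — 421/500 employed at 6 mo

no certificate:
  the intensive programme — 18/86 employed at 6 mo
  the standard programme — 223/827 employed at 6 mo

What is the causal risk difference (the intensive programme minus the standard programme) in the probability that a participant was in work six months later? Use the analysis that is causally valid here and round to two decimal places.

+0.08

the standard programme is higher inside every qualification attained during the programme stratum but the intensive programme is higher in aggregate. Whether to stratify depends on how qualification attained during the programme relates to the programme.
Because the programme influences qualification attained during the programme, qualification attained during the programme is a post-treatment mediator, not a confounder. Stratifying on it would bias the estimate; the causal effect is the crude pooled difference.
The causal difference is the pooled difference: 0.615 − 0.536 = +0.079.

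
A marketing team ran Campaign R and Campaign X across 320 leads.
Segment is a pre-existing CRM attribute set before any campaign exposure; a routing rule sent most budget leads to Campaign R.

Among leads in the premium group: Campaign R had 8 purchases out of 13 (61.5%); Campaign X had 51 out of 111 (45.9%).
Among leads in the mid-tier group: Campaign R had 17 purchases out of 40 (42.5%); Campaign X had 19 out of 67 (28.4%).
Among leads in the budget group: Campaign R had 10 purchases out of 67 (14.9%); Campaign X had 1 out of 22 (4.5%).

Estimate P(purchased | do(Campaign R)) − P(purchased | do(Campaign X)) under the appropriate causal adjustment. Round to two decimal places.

+0.14

Customer segment satisfies the back-door criterion: it is not a descendant of the campaign, and it blocks the spurious path from campaign to outcome. Adjusting for it (i.e., using the within-customer segment rates) gives the causal effect.
Adjusting over the population distribution of customer segment: 0.388·(0.615−0.459) + 0.334·(0.425−0.284) + 0.278·(0.149−0.045) = +0.137.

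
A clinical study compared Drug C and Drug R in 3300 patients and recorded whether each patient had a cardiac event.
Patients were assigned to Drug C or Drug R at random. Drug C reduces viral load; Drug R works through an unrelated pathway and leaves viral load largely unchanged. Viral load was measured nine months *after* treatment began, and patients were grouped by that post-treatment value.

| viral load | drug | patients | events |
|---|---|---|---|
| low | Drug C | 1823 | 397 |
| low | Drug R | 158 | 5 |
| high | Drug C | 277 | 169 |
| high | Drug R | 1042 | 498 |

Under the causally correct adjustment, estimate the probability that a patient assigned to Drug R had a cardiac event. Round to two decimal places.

The stratified and pooled comparisons disagree (Drug R wins within each viral load; Drug C wins overall), so the answer turns on the causal role of viral load.
Stratifying would compare drugs among patients the drugs themselves sorted into viral load groups — a form of selection on an intermediate. The unconditioned pooled rates give the total causal effect.
So P(outcome | do(Drug R)) is just the pooled rate for Drug R: 503/1200 = 0.419.

0.42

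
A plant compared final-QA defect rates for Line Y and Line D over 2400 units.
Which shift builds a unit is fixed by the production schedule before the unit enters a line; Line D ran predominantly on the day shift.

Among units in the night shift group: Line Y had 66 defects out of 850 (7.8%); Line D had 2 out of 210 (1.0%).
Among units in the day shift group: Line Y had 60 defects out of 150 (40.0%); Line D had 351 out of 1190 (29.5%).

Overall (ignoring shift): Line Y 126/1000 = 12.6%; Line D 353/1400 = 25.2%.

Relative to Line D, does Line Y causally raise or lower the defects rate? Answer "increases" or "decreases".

The shift-specific comparison favours Line D throughout, but the pooled figures favour Line Y. The question is whether to condition on shift.
Shift is set before the line has any effect — it is not caused by the line — and it independently drives the outcome. That makes it a confounder, so the causal comparison is within shift levels.
Within each level — night shift: 7.8% vs 1.0%; day shift: 40.0% vs 29.5% — Line D is lower every time.

increases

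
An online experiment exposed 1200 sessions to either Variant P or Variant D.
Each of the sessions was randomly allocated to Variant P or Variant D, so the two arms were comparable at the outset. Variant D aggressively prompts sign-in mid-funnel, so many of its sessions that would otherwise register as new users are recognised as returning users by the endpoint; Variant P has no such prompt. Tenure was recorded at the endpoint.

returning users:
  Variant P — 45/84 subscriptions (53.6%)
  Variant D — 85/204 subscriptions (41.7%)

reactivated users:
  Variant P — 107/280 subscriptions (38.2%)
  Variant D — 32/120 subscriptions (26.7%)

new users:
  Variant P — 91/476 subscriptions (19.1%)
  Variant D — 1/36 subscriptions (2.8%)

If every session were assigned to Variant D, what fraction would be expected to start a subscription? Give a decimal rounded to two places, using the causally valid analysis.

The distribution of user tenure is itself part of what the variant does — it is an intermediate outcome. Holding it fixed would remove that part of the effect; the total effect is the pooled difference.
So P(outcome | do(Variant D)) is just the pooled rate for Variant D: 118/360 = 0.328.

0.33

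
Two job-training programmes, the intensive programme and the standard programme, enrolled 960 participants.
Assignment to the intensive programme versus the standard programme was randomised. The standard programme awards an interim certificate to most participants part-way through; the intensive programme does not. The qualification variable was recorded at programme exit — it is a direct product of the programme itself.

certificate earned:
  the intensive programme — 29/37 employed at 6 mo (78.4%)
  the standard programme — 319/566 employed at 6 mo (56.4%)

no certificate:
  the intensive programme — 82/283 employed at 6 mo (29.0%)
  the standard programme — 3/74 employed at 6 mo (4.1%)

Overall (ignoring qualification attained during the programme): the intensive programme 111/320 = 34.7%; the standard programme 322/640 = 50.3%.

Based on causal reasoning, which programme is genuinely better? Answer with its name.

Because the programme influences qualification attained during the programme, qualification attained during the programme is a post-treatment mediator, not a confounder. Stratifying on it would bias the estimate; the causal effect is the crude pooled difference.
Pooled: the intensive programme 34.7% vs the standard programme 50.3%; the standard programme is higher overall.

the standard programme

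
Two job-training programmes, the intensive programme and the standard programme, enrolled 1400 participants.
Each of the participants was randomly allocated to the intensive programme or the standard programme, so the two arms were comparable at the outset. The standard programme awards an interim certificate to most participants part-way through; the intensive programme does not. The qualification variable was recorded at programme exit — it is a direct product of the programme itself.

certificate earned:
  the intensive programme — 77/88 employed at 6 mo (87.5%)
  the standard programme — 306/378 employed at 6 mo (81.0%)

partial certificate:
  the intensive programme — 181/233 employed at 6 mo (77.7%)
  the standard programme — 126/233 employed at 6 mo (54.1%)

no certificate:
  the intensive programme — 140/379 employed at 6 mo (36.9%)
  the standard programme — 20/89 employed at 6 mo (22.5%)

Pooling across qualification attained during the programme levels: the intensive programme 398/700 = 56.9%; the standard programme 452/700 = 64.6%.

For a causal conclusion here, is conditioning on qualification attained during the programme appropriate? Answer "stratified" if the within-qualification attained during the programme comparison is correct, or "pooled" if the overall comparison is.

Stratifying would compare programmes among participants the programmes themselves sorted into qualification attained during the programme groups — a form of selection on an intermediate. The unconditioned pooled rates give the total causal effect.
Pooled: the intensive programme 56.9% vs the standard programme 64.6%; the standard programme is higher overall.

pooled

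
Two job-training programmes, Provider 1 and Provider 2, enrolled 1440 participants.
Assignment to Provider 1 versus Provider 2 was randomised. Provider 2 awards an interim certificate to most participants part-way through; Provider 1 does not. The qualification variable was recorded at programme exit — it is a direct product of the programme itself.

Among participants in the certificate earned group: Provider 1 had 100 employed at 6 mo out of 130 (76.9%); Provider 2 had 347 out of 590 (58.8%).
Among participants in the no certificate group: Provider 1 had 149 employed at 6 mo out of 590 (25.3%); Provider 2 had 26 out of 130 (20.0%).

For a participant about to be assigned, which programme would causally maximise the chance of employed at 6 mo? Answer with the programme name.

Provider 2

The distribution of qualification attained during the programme is itself part of what the programme does — it is an intermediate outcome. Holding it fixed would remove that part of the effect; the total effect is the pooled difference.
Pooled: Provider 1 34.6% vs Provider 2 51.8%; Provider 2 is higher overall.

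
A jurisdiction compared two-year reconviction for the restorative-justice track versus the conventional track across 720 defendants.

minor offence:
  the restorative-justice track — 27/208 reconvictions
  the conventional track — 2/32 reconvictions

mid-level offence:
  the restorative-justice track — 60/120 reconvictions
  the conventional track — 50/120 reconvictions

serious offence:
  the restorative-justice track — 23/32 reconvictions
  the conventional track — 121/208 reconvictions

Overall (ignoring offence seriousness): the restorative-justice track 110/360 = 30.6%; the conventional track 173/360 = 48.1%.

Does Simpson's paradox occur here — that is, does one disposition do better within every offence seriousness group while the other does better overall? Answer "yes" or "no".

yes

Within each offence seriousness level (minor offence 13.0% vs 6.2%; mid-level offence 50.0% vs 41.7%; serious offence 71.9% vs 58.2%), the conventional track has the lower rate every time. Pooled: 30.6% vs 48.1% — the restorative-justice track has the lower rate overall. The two comparisons disagree.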